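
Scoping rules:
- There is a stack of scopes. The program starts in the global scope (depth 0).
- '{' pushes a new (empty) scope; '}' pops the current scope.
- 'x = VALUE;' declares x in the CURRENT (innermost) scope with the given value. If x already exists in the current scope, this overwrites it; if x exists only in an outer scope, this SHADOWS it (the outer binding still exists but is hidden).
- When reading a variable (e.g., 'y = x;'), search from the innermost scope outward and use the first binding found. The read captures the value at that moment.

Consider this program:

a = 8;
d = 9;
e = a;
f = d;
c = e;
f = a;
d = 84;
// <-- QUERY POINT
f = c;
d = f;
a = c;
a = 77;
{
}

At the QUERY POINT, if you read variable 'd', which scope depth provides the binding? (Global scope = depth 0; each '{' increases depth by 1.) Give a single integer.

Answer: 0

Derivation:
Step 1: declare a=8 at depth 0
Step 2: declare d=9 at depth 0
Step 3: declare e=(read a)=8 at depth 0
Step 4: declare f=(read d)=9 at depth 0
Step 5: declare c=(read e)=8 at depth 0
Step 6: declare f=(read a)=8 at depth 0
Step 7: declare d=84 at depth 0
Visible at query point: a=8 c=8 d=84 e=8 f=8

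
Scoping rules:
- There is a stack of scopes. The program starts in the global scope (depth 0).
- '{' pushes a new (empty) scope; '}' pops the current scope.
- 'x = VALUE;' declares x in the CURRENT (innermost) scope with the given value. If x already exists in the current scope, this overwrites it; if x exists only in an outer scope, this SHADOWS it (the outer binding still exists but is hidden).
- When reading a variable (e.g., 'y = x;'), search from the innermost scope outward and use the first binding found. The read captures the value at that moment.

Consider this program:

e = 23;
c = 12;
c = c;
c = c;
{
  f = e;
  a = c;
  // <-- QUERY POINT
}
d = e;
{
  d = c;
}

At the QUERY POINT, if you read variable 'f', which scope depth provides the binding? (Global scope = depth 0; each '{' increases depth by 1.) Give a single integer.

Answer: 1

Derivation:
Step 1: declare e=23 at depth 0
Step 2: declare c=12 at depth 0
Step 3: declare c=(read c)=12 at depth 0
Step 4: declare c=(read c)=12 at depth 0
Step 5: enter scope (depth=1)
Step 6: declare f=(read e)=23 at depth 1
Step 7: declare a=(read c)=12 at depth 1
Visible at query point: a=12 c=12 e=23 f=23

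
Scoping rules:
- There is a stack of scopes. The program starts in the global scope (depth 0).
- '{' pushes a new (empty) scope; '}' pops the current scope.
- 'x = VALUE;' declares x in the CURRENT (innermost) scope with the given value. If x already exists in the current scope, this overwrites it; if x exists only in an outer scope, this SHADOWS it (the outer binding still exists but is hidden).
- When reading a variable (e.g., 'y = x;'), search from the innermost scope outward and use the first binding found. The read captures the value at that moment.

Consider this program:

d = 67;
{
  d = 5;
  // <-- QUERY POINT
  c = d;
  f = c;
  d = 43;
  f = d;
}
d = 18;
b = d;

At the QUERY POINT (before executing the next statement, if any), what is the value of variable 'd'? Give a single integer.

Step 1: declare d=67 at depth 0
Step 2: enter scope (depth=1)
Step 3: declare d=5 at depth 1
Visible at query point: d=5

Answer: 5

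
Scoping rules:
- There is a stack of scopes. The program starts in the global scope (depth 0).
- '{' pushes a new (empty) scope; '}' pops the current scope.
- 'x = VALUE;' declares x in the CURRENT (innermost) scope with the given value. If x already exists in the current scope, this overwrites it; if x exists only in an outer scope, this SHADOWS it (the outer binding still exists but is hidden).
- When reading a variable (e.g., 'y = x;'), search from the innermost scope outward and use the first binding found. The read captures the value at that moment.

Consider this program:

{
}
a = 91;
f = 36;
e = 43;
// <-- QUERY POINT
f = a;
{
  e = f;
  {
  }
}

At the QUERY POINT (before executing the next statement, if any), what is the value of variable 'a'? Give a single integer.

Step 1: enter scope (depth=1)
Step 2: exit scope (depth=0)
Step 3: declare a=91 at depth 0
Step 4: declare f=36 at depth 0
Step 5: declare e=43 at depth 0
Visible at query point: a=91 e=43 f=36

Answer: 91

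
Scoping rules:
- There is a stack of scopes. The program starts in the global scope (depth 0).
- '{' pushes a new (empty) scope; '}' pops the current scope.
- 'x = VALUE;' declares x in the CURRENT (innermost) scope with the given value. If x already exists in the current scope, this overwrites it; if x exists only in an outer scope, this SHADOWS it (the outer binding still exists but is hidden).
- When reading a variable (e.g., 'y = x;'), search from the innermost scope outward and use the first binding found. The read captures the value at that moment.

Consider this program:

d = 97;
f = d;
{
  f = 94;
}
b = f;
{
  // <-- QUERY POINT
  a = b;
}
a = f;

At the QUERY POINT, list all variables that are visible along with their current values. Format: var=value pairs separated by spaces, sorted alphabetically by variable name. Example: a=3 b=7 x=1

Answer: b=97 d=97 f=97

Derivation:
Step 1: declare d=97 at depth 0
Step 2: declare f=(read d)=97 at depth 0
Step 3: enter scope (depth=1)
Step 4: declare f=94 at depth 1
Step 5: exit scope (depth=0)
Step 6: declare b=(read f)=97 at depth 0
Step 7: enter scope (depth=1)
Visible at query point: b=97 d=97 f=97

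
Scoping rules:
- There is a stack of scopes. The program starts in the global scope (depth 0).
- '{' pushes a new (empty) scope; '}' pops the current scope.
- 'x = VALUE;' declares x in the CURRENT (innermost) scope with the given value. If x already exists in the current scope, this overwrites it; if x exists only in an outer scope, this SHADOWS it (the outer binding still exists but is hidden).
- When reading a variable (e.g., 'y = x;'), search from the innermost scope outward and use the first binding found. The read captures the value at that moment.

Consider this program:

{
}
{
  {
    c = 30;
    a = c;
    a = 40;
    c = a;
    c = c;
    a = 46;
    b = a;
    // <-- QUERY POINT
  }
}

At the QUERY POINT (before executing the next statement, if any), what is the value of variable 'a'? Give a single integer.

Answer: 46

Derivation:
Step 1: enter scope (depth=1)
Step 2: exit scope (depth=0)
Step 3: enter scope (depth=1)
Step 4: enter scope (depth=2)
Step 5: declare c=30 at depth 2
Step 6: declare a=(read c)=30 at depth 2
Step 7: declare a=40 at depth 2
Step 8: declare c=(read a)=40 at depth 2
Step 9: declare c=(read c)=40 at depth 2
Step 10: declare a=46 at depth 2
Step 11: declare b=(read a)=46 at depth 2
Visible at query point: a=46 b=46 c=40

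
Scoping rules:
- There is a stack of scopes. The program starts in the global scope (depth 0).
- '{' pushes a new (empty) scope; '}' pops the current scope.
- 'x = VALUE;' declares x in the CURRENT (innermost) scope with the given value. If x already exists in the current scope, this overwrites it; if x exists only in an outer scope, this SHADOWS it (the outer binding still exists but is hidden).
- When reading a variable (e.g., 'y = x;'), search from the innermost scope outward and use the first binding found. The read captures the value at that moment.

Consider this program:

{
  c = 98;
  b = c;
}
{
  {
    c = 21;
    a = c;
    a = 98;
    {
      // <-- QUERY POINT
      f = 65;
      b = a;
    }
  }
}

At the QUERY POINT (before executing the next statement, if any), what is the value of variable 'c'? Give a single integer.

Step 1: enter scope (depth=1)
Step 2: declare c=98 at depth 1
Step 3: declare b=(read c)=98 at depth 1
Step 4: exit scope (depth=0)
Step 5: enter scope (depth=1)
Step 6: enter scope (depth=2)
Step 7: declare c=21 at depth 2
Step 8: declare a=(read c)=21 at depth 2
Step 9: declare a=98 at depth 2
Step 10: enter scope (depth=3)
Visible at query point: a=98 c=21

Answer: 21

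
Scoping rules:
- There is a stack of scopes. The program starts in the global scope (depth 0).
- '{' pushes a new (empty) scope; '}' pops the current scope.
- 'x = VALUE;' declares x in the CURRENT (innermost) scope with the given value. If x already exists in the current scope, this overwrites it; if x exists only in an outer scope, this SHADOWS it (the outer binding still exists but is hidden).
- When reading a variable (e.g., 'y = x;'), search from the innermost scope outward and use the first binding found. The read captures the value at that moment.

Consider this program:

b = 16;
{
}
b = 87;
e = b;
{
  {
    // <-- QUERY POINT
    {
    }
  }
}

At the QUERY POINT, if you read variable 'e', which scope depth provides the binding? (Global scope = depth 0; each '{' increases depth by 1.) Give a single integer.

Step 1: declare b=16 at depth 0
Step 2: enter scope (depth=1)
Step 3: exit scope (depth=0)
Step 4: declare b=87 at depth 0
Step 5: declare e=(read b)=87 at depth 0
Step 6: enter scope (depth=1)
Step 7: enter scope (depth=2)
Visible at query point: b=87 e=87

Answer: 0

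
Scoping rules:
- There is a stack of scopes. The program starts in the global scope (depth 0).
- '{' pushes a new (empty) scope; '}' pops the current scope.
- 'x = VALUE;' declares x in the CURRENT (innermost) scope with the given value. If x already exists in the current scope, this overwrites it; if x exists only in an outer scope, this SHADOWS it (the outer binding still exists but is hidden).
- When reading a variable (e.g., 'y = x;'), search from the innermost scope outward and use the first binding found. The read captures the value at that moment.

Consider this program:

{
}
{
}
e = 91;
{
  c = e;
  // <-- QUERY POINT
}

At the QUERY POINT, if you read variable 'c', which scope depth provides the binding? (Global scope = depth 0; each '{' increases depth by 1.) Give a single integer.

Step 1: enter scope (depth=1)
Step 2: exit scope (depth=0)
Step 3: enter scope (depth=1)
Step 4: exit scope (depth=0)
Step 5: declare e=91 at depth 0
Step 6: enter scope (depth=1)
Step 7: declare c=(read e)=91 at depth 1
Visible at query point: c=91 e=91

Answer: 1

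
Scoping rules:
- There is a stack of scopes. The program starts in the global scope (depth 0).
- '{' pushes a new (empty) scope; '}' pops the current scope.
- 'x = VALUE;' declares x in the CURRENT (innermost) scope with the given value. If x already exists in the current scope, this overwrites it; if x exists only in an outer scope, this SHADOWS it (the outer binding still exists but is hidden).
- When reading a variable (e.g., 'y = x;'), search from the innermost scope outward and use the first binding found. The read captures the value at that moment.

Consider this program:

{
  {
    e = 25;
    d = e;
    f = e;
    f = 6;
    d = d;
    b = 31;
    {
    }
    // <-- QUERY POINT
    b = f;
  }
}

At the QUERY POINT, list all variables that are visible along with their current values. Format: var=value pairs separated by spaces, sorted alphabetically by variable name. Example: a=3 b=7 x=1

Answer: b=31 d=25 e=25 f=6

Derivation:
Step 1: enter scope (depth=1)
Step 2: enter scope (depth=2)
Step 3: declare e=25 at depth 2
Step 4: declare d=(read e)=25 at depth 2
Step 5: declare f=(read e)=25 at depth 2
Step 6: declare f=6 at depth 2
Step 7: declare d=(read d)=25 at depth 2
Step 8: declare b=31 at depth 2
Step 9: enter scope (depth=3)
Step 10: exit scope (depth=2)
Visible at query point: b=31 d=25 e=25 f=6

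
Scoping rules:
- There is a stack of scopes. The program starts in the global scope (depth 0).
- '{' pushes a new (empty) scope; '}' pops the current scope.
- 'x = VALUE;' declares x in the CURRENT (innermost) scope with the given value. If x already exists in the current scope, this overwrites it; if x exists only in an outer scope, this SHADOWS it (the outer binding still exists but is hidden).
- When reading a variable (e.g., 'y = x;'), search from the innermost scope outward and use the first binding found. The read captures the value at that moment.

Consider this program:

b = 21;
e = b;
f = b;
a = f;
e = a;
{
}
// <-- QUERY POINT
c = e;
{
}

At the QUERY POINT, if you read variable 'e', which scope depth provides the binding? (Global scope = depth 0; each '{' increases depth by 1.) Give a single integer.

Step 1: declare b=21 at depth 0
Step 2: declare e=(read b)=21 at depth 0
Step 3: declare f=(read b)=21 at depth 0
Step 4: declare a=(read f)=21 at depth 0
Step 5: declare e=(read a)=21 at depth 0
Step 6: enter scope (depth=1)
Step 7: exit scope (depth=0)
Visible at query point: a=21 b=21 e=21 f=21

Answer: 0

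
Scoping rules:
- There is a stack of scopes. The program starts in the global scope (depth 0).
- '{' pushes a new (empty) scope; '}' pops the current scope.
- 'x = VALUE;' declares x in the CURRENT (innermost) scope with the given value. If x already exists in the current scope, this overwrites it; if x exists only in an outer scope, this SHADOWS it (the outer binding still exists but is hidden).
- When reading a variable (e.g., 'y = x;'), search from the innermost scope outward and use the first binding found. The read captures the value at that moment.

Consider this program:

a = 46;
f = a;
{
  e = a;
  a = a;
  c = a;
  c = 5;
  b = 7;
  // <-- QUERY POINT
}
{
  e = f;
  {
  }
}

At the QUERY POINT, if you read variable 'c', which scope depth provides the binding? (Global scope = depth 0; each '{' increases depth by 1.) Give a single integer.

Step 1: declare a=46 at depth 0
Step 2: declare f=(read a)=46 at depth 0
Step 3: enter scope (depth=1)
Step 4: declare e=(read a)=46 at depth 1
Step 5: declare a=(read a)=46 at depth 1
Step 6: declare c=(read a)=46 at depth 1
Step 7: declare c=5 at depth 1
Step 8: declare b=7 at depth 1
Visible at query point: a=46 b=7 c=5 e=46 f=46

Answer: 1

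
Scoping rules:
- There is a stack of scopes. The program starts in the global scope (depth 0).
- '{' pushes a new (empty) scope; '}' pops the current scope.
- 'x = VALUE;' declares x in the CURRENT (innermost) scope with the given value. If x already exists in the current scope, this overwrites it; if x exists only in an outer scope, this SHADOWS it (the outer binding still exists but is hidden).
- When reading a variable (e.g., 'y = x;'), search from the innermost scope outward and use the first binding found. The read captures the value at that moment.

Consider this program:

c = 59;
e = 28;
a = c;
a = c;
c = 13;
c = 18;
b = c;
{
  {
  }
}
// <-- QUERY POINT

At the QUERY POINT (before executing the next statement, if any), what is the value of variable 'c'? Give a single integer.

Step 1: declare c=59 at depth 0
Step 2: declare e=28 at depth 0
Step 3: declare a=(read c)=59 at depth 0
Step 4: declare a=(read c)=59 at depth 0
Step 5: declare c=13 at depth 0
Step 6: declare c=18 at depth 0
Step 7: declare b=(read c)=18 at depth 0
Step 8: enter scope (depth=1)
Step 9: enter scope (depth=2)
Step 10: exit scope (depth=1)
Step 11: exit scope (depth=0)
Visible at query point: a=59 b=18 c=18 e=28

Answer: 18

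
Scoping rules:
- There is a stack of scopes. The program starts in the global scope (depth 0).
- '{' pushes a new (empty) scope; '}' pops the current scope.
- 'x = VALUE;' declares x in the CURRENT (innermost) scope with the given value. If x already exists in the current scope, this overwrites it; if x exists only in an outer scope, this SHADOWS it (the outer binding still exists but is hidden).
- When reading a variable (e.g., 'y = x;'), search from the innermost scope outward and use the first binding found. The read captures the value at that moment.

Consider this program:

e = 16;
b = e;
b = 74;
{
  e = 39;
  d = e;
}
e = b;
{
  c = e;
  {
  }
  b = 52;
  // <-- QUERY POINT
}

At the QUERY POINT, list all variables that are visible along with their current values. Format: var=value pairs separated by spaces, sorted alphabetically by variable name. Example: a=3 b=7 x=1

Step 1: declare e=16 at depth 0
Step 2: declare b=(read e)=16 at depth 0
Step 3: declare b=74 at depth 0
Step 4: enter scope (depth=1)
Step 5: declare e=39 at depth 1
Step 6: declare d=(read e)=39 at depth 1
Step 7: exit scope (depth=0)
Step 8: declare e=(read b)=74 at depth 0
Step 9: enter scope (depth=1)
Step 10: declare c=(read e)=74 at depth 1
Step 11: enter scope (depth=2)
Step 12: exit scope (depth=1)
Step 13: declare b=52 at depth 1
Visible at query point: b=52 c=74 e=74

Answer: b=52 c=74 e=74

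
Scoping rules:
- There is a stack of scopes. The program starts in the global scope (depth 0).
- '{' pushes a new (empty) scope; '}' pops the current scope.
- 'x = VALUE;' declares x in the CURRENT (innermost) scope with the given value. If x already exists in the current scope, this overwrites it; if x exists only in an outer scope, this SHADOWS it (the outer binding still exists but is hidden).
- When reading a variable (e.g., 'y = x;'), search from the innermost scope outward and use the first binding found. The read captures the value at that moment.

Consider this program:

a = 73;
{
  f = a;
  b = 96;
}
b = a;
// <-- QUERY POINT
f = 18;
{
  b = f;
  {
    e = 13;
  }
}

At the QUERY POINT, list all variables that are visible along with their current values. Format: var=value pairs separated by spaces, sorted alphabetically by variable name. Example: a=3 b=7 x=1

Step 1: declare a=73 at depth 0
Step 2: enter scope (depth=1)
Step 3: declare f=(read a)=73 at depth 1
Step 4: declare b=96 at depth 1
Step 5: exit scope (depth=0)
Step 6: declare b=(read a)=73 at depth 0
Visible at query point: a=73 b=73

Answer: a=73 b=73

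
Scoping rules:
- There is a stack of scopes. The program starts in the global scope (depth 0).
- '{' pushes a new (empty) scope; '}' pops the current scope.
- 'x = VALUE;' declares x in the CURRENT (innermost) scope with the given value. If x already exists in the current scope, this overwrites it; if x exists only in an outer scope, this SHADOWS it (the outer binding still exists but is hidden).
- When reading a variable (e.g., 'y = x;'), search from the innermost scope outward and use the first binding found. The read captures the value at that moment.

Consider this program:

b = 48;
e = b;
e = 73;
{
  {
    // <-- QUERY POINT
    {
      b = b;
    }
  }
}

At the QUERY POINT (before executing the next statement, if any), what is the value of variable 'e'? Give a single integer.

Step 1: declare b=48 at depth 0
Step 2: declare e=(read b)=48 at depth 0
Step 3: declare e=73 at depth 0
Step 4: enter scope (depth=1)
Step 5: enter scope (depth=2)
Visible at query point: b=48 e=73

Answer: 73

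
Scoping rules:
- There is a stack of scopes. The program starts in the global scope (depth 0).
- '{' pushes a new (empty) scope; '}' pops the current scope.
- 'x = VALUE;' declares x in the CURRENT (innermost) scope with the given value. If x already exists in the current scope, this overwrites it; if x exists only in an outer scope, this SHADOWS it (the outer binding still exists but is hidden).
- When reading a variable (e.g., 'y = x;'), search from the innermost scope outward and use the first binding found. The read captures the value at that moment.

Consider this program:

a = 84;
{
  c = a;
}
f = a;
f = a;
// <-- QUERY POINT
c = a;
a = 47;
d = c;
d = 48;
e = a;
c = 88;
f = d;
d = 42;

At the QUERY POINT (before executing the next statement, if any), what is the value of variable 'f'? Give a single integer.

Step 1: declare a=84 at depth 0
Step 2: enter scope (depth=1)
Step 3: declare c=(read a)=84 at depth 1
Step 4: exit scope (depth=0)
Step 5: declare f=(read a)=84 at depth 0
Step 6: declare f=(read a)=84 at depth 0
Visible at query point: a=84 f=84

Answer: 84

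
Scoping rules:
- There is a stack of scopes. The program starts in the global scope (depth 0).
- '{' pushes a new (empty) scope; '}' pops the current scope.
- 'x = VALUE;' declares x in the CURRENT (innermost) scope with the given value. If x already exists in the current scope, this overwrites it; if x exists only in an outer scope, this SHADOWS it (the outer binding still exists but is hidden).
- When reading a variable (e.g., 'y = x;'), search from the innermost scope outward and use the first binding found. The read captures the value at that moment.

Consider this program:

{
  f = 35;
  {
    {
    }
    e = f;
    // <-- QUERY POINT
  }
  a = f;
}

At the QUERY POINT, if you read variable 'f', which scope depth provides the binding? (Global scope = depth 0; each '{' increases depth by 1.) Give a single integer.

Answer: 1

Derivation:
Step 1: enter scope (depth=1)
Step 2: declare f=35 at depth 1
Step 3: enter scope (depth=2)
Step 4: enter scope (depth=3)
Step 5: exit scope (depth=2)
Step 6: declare e=(read f)=35 at depth 2
Visible at query point: e=35 f=35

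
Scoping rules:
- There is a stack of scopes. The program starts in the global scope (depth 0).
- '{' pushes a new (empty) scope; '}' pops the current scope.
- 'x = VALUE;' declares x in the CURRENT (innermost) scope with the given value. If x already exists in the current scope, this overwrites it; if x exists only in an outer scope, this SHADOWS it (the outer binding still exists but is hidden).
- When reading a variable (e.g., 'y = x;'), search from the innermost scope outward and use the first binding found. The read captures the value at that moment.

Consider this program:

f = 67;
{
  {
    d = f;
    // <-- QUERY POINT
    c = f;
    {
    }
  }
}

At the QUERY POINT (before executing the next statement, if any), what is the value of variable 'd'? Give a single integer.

Step 1: declare f=67 at depth 0
Step 2: enter scope (depth=1)
Step 3: enter scope (depth=2)
Step 4: declare d=(read f)=67 at depth 2
Visible at query point: d=67 f=67

Answer: 67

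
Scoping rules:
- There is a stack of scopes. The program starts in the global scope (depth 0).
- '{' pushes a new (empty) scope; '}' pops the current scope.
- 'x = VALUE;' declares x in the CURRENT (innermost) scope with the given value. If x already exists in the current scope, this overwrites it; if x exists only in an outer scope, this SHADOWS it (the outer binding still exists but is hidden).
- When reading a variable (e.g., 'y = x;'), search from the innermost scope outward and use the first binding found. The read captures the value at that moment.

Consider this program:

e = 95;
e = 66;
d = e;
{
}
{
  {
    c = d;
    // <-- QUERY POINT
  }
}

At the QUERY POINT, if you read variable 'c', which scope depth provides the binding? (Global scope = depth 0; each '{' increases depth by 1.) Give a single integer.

Answer: 2

Derivation:
Step 1: declare e=95 at depth 0
Step 2: declare e=66 at depth 0
Step 3: declare d=(read e)=66 at depth 0
Step 4: enter scope (depth=1)
Step 5: exit scope (depth=0)
Step 6: enter scope (depth=1)
Step 7: enter scope (depth=2)
Step 8: declare c=(read d)=66 at depth 2
Visible at query point: c=66 d=66 e=66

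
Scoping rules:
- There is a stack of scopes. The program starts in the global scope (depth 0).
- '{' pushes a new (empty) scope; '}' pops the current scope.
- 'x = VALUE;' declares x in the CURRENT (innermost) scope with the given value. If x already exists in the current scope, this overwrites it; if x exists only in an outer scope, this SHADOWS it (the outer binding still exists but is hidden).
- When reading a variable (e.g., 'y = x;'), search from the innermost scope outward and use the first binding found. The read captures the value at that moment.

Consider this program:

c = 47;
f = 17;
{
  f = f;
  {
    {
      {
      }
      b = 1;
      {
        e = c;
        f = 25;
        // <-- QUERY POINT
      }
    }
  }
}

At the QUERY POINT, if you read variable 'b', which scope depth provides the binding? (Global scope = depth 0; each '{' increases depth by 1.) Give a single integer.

Step 1: declare c=47 at depth 0
Step 2: declare f=17 at depth 0
Step 3: enter scope (depth=1)
Step 4: declare f=(read f)=17 at depth 1
Step 5: enter scope (depth=2)
Step 6: enter scope (depth=3)
Step 7: enter scope (depth=4)
Step 8: exit scope (depth=3)
Step 9: declare b=1 at depth 3
Step 10: enter scope (depth=4)
Step 11: declare e=(read c)=47 at depth 4
Step 12: declare f=25 at depth 4
Visible at query point: b=1 c=47 e=47 f=25

Answer: 3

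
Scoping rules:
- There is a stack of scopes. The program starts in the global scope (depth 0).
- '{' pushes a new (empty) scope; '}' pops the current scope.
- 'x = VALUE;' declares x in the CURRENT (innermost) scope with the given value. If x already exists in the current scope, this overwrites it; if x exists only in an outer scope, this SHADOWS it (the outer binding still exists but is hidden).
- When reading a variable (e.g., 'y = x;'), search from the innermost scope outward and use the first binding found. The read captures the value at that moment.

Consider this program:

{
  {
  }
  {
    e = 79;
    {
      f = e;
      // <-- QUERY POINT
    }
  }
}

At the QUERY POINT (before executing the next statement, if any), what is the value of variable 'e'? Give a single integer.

Step 1: enter scope (depth=1)
Step 2: enter scope (depth=2)
Step 3: exit scope (depth=1)
Step 4: enter scope (depth=2)
Step 5: declare e=79 at depth 2
Step 6: enter scope (depth=3)
Step 7: declare f=(read e)=79 at depth 3
Visible at query point: e=79 f=79

Answer: 79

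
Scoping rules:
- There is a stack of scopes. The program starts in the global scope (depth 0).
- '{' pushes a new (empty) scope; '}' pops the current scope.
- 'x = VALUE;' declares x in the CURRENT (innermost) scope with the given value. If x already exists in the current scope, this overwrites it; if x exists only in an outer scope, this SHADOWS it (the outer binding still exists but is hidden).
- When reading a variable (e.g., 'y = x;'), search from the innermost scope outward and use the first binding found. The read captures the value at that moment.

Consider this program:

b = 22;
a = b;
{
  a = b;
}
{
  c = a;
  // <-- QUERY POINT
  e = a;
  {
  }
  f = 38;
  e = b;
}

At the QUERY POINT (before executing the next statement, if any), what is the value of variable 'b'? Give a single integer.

Step 1: declare b=22 at depth 0
Step 2: declare a=(read b)=22 at depth 0
Step 3: enter scope (depth=1)
Step 4: declare a=(read b)=22 at depth 1
Step 5: exit scope (depth=0)
Step 6: enter scope (depth=1)
Step 7: declare c=(read a)=22 at depth 1
Visible at query point: a=22 b=22 c=22

Answer: 22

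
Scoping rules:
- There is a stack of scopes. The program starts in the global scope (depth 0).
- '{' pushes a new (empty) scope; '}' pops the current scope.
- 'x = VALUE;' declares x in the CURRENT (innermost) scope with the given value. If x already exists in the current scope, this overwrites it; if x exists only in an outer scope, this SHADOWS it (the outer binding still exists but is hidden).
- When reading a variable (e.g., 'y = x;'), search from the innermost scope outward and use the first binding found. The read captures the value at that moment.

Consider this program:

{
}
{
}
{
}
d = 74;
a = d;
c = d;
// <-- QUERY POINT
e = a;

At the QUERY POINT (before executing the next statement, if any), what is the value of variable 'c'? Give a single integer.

Step 1: enter scope (depth=1)
Step 2: exit scope (depth=0)
Step 3: enter scope (depth=1)
Step 4: exit scope (depth=0)
Step 5: enter scope (depth=1)
Step 6: exit scope (depth=0)
Step 7: declare d=74 at depth 0
Step 8: declare a=(read d)=74 at depth 0
Step 9: declare c=(read d)=74 at depth 0
Visible at query point: a=74 c=74 d=74

Answer: 74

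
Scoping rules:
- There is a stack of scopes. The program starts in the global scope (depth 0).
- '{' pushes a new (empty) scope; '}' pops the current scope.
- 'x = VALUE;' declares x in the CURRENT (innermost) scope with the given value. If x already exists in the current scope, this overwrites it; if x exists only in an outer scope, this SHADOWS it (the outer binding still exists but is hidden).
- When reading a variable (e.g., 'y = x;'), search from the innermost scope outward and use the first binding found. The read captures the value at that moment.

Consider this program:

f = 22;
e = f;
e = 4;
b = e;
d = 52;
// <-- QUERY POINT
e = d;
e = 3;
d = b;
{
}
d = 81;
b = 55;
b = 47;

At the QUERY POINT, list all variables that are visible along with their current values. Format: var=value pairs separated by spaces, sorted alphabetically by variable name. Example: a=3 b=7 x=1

Answer: b=4 d=52 e=4 f=22

Derivation:
Step 1: declare f=22 at depth 0
Step 2: declare e=(read f)=22 at depth 0
Step 3: declare e=4 at depth 0
Step 4: declare b=(read e)=4 at depth 0
Step 5: declare d=52 at depth 0
Visible at query point: b=4 d=52 e=4 f=22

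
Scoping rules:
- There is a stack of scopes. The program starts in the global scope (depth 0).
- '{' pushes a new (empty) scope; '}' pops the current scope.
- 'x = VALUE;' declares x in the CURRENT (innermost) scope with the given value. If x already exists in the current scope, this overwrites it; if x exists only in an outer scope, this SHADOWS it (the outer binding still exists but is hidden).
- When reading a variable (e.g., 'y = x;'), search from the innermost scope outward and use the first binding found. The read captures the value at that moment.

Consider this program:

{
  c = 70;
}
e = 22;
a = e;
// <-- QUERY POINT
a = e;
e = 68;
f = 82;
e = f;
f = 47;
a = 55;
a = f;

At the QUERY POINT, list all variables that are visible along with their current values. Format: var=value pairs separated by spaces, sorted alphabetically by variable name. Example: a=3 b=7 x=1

Answer: a=22 e=22

Derivation:
Step 1: enter scope (depth=1)
Step 2: declare c=70 at depth 1
Step 3: exit scope (depth=0)
Step 4: declare e=22 at depth 0
Step 5: declare a=(read e)=22 at depth 0
Visible at query point: a=22 e=22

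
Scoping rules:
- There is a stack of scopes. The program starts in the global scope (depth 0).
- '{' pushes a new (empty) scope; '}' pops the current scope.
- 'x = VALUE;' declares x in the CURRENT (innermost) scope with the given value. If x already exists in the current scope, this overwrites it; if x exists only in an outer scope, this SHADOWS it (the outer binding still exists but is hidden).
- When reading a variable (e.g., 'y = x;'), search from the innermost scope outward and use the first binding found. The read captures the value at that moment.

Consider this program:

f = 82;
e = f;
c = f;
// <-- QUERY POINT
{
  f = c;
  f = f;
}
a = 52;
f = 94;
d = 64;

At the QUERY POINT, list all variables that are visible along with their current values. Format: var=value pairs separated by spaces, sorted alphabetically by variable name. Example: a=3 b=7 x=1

Answer: c=82 e=82 f=82

Derivation:
Step 1: declare f=82 at depth 0
Step 2: declare e=(read f)=82 at depth 0
Step 3: declare c=(read f)=82 at depth 0
Visible at query point: c=82 e=82 f=82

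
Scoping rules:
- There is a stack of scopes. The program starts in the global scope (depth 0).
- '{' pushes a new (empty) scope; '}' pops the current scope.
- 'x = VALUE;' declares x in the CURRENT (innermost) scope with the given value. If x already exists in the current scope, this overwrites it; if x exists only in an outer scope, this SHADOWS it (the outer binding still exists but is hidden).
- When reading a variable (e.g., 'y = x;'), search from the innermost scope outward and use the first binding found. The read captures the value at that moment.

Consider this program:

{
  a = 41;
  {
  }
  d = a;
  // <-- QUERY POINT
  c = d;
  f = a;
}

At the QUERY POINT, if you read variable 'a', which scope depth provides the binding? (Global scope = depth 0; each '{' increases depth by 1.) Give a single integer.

Answer: 1

Derivation:
Step 1: enter scope (depth=1)
Step 2: declare a=41 at depth 1
Step 3: enter scope (depth=2)
Step 4: exit scope (depth=1)
Step 5: declare d=(read a)=41 at depth 1
Visible at query point: a=41 d=41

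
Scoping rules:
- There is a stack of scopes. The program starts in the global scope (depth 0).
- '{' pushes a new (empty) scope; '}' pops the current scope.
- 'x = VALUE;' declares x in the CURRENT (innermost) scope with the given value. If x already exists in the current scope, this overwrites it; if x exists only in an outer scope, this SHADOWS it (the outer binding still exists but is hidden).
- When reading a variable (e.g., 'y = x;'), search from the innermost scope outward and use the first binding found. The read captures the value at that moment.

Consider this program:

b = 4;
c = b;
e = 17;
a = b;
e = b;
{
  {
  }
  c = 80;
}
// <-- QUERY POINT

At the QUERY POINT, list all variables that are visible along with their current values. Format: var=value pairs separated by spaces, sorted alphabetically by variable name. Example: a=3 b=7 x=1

Answer: a=4 b=4 c=4 e=4

Derivation:
Step 1: declare b=4 at depth 0
Step 2: declare c=(read b)=4 at depth 0
Step 3: declare e=17 at depth 0
Step 4: declare a=(read b)=4 at depth 0
Step 5: declare e=(read b)=4 at depth 0
Step 6: enter scope (depth=1)
Step 7: enter scope (depth=2)
Step 8: exit scope (depth=1)
Step 9: declare c=80 at depth 1
Step 10: exit scope (depth=0)
Visible at query point: a=4 b=4 c=4 e=4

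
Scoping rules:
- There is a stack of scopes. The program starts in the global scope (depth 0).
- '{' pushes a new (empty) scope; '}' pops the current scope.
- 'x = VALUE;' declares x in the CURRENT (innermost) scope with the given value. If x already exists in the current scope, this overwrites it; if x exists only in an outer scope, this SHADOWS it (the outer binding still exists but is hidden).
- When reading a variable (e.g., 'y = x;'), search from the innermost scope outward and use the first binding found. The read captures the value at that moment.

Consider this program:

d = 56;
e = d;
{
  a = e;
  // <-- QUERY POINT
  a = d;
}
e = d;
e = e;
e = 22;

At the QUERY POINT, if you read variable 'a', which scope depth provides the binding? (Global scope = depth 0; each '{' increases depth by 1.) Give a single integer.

Step 1: declare d=56 at depth 0
Step 2: declare e=(read d)=56 at depth 0
Step 3: enter scope (depth=1)
Step 4: declare a=(read e)=56 at depth 1
Visible at query point: a=56 d=56 e=56

Answer: 1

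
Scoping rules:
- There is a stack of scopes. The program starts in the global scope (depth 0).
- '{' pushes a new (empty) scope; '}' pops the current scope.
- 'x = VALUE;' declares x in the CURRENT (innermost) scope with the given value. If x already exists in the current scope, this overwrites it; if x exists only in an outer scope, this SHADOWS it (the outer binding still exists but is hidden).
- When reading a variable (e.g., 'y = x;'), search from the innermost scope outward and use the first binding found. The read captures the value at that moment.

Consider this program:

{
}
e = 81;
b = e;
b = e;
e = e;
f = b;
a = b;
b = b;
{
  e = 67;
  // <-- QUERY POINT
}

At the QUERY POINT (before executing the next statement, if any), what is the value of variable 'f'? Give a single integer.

Answer: 81

Derivation:
Step 1: enter scope (depth=1)
Step 2: exit scope (depth=0)
Step 3: declare e=81 at depth 0
Step 4: declare b=(read e)=81 at depth 0
Step 5: declare b=(read e)=81 at depth 0
Step 6: declare e=(read e)=81 at depth 0
Step 7: declare f=(read b)=81 at depth 0
Step 8: declare a=(read b)=81 at depth 0
Step 9: declare b=(read b)=81 at depth 0
Step 10: enter scope (depth=1)
Step 11: declare e=67 at depth 1
Visible at query point: a=81 b=81 e=67 f=81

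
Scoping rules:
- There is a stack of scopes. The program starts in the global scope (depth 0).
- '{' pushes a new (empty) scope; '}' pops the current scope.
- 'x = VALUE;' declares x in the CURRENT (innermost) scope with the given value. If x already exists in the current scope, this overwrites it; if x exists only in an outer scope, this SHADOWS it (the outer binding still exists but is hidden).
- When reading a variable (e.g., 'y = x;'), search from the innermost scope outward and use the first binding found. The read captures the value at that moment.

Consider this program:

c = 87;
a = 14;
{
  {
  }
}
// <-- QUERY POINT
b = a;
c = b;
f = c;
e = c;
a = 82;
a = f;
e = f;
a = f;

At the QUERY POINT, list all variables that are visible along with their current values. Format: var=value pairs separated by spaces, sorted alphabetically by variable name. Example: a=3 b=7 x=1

Step 1: declare c=87 at depth 0
Step 2: declare a=14 at depth 0
Step 3: enter scope (depth=1)
Step 4: enter scope (depth=2)
Step 5: exit scope (depth=1)
Step 6: exit scope (depth=0)
Visible at query point: a=14 c=87

Answer: a=14 c=87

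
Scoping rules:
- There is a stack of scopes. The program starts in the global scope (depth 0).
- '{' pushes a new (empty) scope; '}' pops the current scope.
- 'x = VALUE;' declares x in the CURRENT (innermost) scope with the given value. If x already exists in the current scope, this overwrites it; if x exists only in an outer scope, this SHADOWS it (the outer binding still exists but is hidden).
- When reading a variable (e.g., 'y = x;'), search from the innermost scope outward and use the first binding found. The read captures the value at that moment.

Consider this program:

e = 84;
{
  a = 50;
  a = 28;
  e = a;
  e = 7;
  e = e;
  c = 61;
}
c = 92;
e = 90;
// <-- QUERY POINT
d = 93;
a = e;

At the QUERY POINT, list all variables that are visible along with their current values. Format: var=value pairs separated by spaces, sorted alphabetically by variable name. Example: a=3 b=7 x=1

Answer: c=92 e=90

Derivation:
Step 1: declare e=84 at depth 0
Step 2: enter scope (depth=1)
Step 3: declare a=50 at depth 1
Step 4: declare a=28 at depth 1
Step 5: declare e=(read a)=28 at depth 1
Step 6: declare e=7 at depth 1
Step 7: declare e=(read e)=7 at depth 1
Step 8: declare c=61 at depth 1
Step 9: exit scope (depth=0)
Step 10: declare c=92 at depth 0
Step 11: declare e=90 at depth 0
Visible at query point: c=92 e=90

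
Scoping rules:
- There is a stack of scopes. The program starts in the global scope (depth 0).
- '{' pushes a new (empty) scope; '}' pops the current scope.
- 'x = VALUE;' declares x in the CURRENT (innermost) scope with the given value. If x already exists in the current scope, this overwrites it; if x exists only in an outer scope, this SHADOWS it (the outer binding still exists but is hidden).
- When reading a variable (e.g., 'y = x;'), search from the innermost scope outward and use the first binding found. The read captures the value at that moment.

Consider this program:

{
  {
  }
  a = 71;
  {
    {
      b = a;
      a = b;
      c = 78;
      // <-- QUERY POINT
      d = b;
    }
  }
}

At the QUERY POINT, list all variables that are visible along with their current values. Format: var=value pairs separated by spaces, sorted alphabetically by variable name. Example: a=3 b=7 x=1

Step 1: enter scope (depth=1)
Step 2: enter scope (depth=2)
Step 3: exit scope (depth=1)
Step 4: declare a=71 at depth 1
Step 5: enter scope (depth=2)
Step 6: enter scope (depth=3)
Step 7: declare b=(read a)=71 at depth 3
Step 8: declare a=(read b)=71 at depth 3
Step 9: declare c=78 at depth 3
Visible at query point: a=71 b=71 c=78

Answer: a=71 b=71 c=78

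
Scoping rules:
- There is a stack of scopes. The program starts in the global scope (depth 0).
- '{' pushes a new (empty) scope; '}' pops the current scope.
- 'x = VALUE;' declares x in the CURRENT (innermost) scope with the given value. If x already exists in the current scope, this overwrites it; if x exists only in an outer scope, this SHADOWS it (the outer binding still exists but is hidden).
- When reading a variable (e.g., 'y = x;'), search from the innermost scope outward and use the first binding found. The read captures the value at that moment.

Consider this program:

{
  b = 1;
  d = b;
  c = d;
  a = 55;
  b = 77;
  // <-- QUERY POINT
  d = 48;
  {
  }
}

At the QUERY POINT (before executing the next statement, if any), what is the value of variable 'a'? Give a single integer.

Answer: 55

Derivation:
Step 1: enter scope (depth=1)
Step 2: declare b=1 at depth 1
Step 3: declare d=(read b)=1 at depth 1
Step 4: declare c=(read d)=1 at depth 1
Step 5: declare a=55 at depth 1
Step 6: declare b=77 at depth 1
Visible at query point: a=55 b=77 c=1 d=1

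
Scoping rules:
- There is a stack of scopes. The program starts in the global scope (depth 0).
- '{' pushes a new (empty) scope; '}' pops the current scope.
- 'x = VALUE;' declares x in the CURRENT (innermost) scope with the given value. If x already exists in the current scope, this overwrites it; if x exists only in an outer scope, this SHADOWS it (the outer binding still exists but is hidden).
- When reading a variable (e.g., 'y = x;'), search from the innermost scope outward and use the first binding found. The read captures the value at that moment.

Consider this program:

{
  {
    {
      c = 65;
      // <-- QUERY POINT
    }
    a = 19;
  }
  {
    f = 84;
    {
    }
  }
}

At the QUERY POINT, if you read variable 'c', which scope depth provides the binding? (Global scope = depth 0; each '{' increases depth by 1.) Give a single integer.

Answer: 3

Derivation:
Step 1: enter scope (depth=1)
Step 2: enter scope (depth=2)
Step 3: enter scope (depth=3)
Step 4: declare c=65 at depth 3
Visible at query point: c=65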